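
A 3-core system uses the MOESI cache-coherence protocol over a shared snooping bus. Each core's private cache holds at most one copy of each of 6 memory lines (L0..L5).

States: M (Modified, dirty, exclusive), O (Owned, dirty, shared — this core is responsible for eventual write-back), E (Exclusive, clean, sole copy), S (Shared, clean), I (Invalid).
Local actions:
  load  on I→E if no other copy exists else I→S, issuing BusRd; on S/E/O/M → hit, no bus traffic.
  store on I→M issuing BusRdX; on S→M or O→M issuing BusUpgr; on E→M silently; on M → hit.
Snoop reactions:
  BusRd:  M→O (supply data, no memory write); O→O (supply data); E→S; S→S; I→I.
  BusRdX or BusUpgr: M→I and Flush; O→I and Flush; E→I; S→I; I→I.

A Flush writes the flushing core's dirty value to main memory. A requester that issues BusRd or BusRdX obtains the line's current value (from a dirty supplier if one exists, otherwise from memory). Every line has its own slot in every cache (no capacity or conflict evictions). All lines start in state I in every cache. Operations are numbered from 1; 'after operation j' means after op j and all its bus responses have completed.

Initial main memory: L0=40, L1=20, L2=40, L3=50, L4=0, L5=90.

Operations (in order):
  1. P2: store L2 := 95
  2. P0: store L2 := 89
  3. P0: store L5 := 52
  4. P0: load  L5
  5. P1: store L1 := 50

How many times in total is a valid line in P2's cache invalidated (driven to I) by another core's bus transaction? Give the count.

[1] P2: store L2 := 95 | P0:I, P1:I, P2:M(95) | bus: BusRdX
[2] P0: store L2 := 89 | P0:M(89), P1:I, P2:I | bus: BusRdX,Flush
[3] P0: store L5 := 52 | P0:M(52), P1:I, P2:I | bus: BusRdX
[4] P0: load  L5 | P0:M(52), P1:I, P2:I | bus: none
[5] P1: store L1 := 50 | P0:I, P1:M(50), P2:I | bus: BusRdX

invalidations = 1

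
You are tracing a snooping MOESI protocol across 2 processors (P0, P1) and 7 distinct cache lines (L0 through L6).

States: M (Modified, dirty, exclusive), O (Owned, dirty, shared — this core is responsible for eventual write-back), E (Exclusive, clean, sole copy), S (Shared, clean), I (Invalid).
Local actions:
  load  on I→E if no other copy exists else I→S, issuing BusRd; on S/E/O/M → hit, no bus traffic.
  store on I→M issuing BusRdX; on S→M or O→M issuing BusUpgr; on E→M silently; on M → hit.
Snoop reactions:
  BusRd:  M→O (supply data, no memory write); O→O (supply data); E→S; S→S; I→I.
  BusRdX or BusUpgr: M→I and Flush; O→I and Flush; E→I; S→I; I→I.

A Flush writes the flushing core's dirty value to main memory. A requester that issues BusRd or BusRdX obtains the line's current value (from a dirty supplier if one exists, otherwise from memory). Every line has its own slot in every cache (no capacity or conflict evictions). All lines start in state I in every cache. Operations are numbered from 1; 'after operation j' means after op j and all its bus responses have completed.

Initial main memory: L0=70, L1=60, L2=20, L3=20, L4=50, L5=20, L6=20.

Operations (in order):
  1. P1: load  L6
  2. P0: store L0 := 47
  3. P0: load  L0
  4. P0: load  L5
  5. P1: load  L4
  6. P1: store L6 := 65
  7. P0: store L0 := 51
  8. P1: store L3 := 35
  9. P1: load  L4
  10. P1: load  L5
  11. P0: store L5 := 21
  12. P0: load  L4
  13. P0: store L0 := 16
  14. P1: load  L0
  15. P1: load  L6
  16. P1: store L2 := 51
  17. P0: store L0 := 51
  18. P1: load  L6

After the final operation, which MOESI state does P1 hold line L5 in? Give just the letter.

  op1 P1: load  L6 → I/E on L6; bus BusRd; mem=20
  op2 P0: store L0 := 47 → M/I on L0; bus BusRdX; mem=70
  op3 P0: load  L0 → M/I on L0; bus (none); mem=70
  op4 P0: load  L5 → E/I on L5; bus BusRd; mem=20
  op5 P1: load  L4 → I/E on L4; bus BusRd; mem=50
  op6 P1: store L6 := 65 → I/M on L6; bus (none); mem=20
  op7 P0: store L0 := 51 → M/I on L0; bus (none); mem=70
  op8 P1: store L3 := 35 → I/M on L3; bus BusRdX; mem=20
  op9 P1: load  L4 → I/E on L4; bus (none); mem=50
  op10 P1: load  L5 → S/S on L5; bus BusRd; mem=20
  op11 P0: store L5 := 21 → M/I on L5; bus BusUpgr; mem=20
  op12 P0: load  L4 → S/S on L4; bus BusRd; mem=50
  op13 P0: store L0 := 16 → M/I on L0; bus (none); mem=70
  op14 P1: load  L0 → O/S on L0; bus BusRd; mem=70
  op15 P1: load  L6 → I/M on L6; bus (none); mem=20
  op16 P1: store L2 := 51 → I/M on L2; bus BusRdX; mem=20
  op17 P0: store L0 := 51 → M/I on L0; bus BusUpgr; mem=70
  op18 P1: load  L6 → I/M on L6; bus (none); mem=20

state = I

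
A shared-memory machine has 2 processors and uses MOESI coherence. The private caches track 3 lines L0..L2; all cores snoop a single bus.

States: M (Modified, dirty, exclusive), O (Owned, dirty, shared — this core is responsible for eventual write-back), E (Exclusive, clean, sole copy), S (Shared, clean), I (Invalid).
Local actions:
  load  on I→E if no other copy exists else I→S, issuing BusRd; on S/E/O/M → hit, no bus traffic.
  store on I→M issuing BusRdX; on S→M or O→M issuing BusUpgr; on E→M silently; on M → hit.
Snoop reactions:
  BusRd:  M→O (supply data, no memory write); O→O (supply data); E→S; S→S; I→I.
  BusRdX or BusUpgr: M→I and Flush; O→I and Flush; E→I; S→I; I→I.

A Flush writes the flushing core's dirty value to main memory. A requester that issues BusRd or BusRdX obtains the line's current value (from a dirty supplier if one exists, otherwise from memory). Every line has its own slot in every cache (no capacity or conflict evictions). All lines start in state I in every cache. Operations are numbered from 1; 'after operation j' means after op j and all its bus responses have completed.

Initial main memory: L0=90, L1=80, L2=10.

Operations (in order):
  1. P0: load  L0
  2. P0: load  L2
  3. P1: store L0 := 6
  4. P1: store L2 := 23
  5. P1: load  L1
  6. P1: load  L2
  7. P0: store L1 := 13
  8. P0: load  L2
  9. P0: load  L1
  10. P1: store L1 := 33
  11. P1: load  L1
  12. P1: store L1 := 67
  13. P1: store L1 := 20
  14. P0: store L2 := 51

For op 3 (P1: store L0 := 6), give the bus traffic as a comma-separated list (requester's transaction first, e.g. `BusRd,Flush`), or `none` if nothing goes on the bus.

  op1 P0: load  L0 → E/I on L0; bus BusRd; mem=90
  op2 P0: load  L2 → E/I on L2; bus BusRd; mem=10
  op3 P1: store L0 := 6 → I/M on L0; bus BusRdX; mem=90
  op4 P1: store L2 := 23 → I/M on L2; bus BusRdX; mem=10
  op5 P1: load  L1 → I/E on L1; bus BusRd; mem=80
  op6 P1: load  L2 → I/M on L2; bus (none); mem=10
  op7 P0: store L1 := 13 → M/I on L1; bus BusRdX; mem=80
  op8 P0: load  L2 → S/O on L2; bus BusRd; mem=10
  op9 P0: load  L1 → M/I on L1; bus (none); mem=80
  op10 P1: store L1 := 33 → I/M on L1; bus BusRdX Flush; mem=13
  op11 P1: load  L1 → I/M on L1; bus (none); mem=13
  op12 P1: store L1 := 67 → I/M on L1; bus (none); mem=13
  op13 P1: store L1 := 20 → I/M on L1; bus (none); mem=13
  op14 P0: store L2 := 51 → M/I on L2; bus BusUpgr Flush; mem=23

bus = BusRdX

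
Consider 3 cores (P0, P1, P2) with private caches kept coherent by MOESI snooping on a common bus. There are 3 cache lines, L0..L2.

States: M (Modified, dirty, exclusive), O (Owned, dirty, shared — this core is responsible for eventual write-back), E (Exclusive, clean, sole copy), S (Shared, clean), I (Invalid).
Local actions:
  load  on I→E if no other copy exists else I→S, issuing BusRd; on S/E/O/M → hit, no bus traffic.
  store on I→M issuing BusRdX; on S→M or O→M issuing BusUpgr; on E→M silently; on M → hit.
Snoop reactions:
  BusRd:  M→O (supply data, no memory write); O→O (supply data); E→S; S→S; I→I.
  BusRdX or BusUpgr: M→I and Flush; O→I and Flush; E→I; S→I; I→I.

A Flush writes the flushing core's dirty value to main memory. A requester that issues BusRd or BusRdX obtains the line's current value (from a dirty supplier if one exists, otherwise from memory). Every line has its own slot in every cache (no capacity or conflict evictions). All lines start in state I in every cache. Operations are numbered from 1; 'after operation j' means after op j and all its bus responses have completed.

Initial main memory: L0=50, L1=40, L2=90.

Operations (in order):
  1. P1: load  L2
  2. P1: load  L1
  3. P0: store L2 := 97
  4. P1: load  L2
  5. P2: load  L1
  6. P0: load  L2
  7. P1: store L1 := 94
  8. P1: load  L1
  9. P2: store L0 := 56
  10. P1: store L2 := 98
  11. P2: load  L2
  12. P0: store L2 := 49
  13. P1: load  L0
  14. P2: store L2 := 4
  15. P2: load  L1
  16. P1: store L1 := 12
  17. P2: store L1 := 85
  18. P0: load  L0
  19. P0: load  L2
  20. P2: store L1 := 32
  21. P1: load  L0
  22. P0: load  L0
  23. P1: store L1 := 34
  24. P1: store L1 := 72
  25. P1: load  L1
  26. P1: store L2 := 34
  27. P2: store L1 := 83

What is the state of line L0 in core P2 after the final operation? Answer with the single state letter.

state = O

step 1: P1: load  L2  ⟶  IEI  (L2)  txn=BusRd  M[L2]=90
step 2: P1: load  L1  ⟶  IEI  (L1)  txn=BusRd  M[L1]=40
step 3: P0: store L2 := 97  ⟶  MII  (L2)  txn=BusRdX  M[L2]=90
step 4: P1: load  L2  ⟶  OSI  (L2)  txn=BusRd  M[L2]=90
step 5: P2: load  L1  ⟶  ISS  (L1)  txn=BusRd  M[L1]=40
step 6: P0: load  L2  ⟶  OSI  (L2)  txn=∅  M[L2]=90
step 7: P1: store L1 := 94  ⟶  IMI  (L1)  txn=BusUpgr  M[L1]=40
step 8: P1: load  L1  ⟶  IMI  (L1)  txn=∅  M[L1]=40
step 9: P2: store L0 := 56  ⟶  IIM  (L0)  txn=BusRdX  M[L0]=50
step 10: P1: store L2 := 98  ⟶  IMI  (L2)  txn=BusUpgr+Flush  M[L2]=97
step 11: P2: load  L2  ⟶  IOS  (L2)  txn=BusRd  M[L2]=97
step 12: P0: store L2 := 49  ⟶  MII  (L2)  txn=BusRdX+Flush  M[L2]=98
step 13: P1: load  L0  ⟶  ISO  (L0)  txn=BusRd  M[L0]=50
step 14: P2: store L2 := 4  ⟶  IIM  (L2)  txn=BusRdX+Flush  M[L2]=49
step 15: P2: load  L1  ⟶  IOS  (L1)  txn=BusRd  M[L1]=40
step 16: P1: store L1 := 12  ⟶  IMI  (L1)  txn=BusUpgr  M[L1]=40
step 17: P2: store L1 := 85  ⟶  IIM  (L1)  txn=BusRdX+Flush  M[L1]=12
step 18: P0: load  L0  ⟶  SSO  (L0)  txn=BusRd  M[L0]=50
step 19: P0: load  L2  ⟶  SIO  (L2)  txn=BusRd  M[L2]=49
step 20: P2: store L1 := 32  ⟶  IIM  (L1)  txn=∅  M[L1]=12
step 21: P1: load  L0  ⟶  SSO  (L0)  txn=∅  M[L0]=50
step 22: P0: load  L0  ⟶  SSO  (L0)  txn=∅  M[L0]=50
step 23: P1: store L1 := 34  ⟶  IMI  (L1)  txn=BusRdX+Flush  M[L1]=32
step 24: P1: store L1 := 72  ⟶  IMI  (L1)  txn=∅  M[L1]=32
step 25: P1: load  L1  ⟶  IMI  (L1)  txn=∅  M[L1]=32
step 26: P1: store L2 := 34  ⟶  IMI  (L2)  txn=BusRdX+Flush  M[L2]=4
step 27: P2: store L1 := 83  ⟶  IIM  (L1)  txn=BusRdX+Flush  M[L1]=72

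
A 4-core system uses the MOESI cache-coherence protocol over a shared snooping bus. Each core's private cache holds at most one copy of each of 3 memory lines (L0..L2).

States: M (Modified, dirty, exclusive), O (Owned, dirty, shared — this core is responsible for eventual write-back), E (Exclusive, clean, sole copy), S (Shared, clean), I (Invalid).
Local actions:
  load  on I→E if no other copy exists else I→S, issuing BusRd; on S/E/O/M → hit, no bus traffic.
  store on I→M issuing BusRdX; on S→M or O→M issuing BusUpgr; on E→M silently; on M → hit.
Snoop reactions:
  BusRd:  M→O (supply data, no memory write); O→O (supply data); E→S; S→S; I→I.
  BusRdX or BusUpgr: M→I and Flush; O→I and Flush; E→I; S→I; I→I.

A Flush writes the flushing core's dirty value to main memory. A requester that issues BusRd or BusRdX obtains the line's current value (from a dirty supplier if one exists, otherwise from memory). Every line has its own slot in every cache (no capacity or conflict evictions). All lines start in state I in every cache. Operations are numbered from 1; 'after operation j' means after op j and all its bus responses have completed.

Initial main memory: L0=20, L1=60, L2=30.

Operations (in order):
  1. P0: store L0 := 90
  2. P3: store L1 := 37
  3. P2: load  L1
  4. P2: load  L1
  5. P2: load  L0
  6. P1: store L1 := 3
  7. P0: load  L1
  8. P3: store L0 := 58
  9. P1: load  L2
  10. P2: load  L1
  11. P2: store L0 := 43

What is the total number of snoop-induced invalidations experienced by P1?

[1] P0: store L0 := 90 | P0:M(90), P1:I, P2:I, P3:I | bus: BusRdX
[2] P3: store L1 := 37 | P0:I, P1:I, P2:I, P3:M(37) | bus: BusRdX
[3] P2: load  L1 | P0:I, P1:I, P2:S(37), P3:O(37) | bus: BusRd
[4] P2: load  L1 | P0:I, P1:I, P2:S(37), P3:O(37) | bus: none
[5] P2: load  L0 | P0:O(90), P1:I, P2:S(90), P3:I | bus: BusRd
[6] P1: store L1 := 3 | P0:I, P1:M(3), P2:I, P3:I | bus: BusRdX,Flush
[7] P0: load  L1 | P0:S(3), P1:O(3), P2:I, P3:I | bus: BusRd
[8] P3: store L0 := 58 | P0:I, P1:I, P2:I, P3:M(58) | bus: BusRdX,Flush
[9] P1: load  L2 | P0:I, P1:E(30), P2:I, P3:I | bus: BusRd
[10] P2: load  L1 | P0:S(3), P1:O(3), P2:S(3), P3:I | bus: BusRd
[11] P2: store L0 := 43 | P0:I, P1:I, P2:M(43), P3:I | bus: BusRdX,Flush

invalidations = 0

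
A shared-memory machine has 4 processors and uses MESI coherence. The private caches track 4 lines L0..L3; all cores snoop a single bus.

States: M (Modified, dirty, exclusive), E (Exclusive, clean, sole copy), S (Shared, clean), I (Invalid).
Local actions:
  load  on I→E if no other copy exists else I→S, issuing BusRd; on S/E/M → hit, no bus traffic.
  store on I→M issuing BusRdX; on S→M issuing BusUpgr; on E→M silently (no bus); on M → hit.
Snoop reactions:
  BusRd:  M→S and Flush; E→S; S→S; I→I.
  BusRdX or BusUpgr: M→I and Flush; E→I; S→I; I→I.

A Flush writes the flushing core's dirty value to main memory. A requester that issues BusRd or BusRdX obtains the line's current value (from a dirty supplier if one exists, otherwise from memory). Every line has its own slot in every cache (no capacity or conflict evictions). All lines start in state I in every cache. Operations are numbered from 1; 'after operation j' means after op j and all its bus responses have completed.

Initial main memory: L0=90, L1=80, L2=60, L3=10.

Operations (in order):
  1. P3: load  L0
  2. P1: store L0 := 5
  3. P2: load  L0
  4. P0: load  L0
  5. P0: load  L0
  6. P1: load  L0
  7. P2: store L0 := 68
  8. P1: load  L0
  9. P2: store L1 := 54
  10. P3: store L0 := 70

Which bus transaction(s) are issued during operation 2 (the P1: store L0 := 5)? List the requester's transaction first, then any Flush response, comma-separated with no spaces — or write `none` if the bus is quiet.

bus = BusRdX

[1] P3: load  L0 | P0:I, P1:I, P2:I, P3:E(90) | bus: BusRd
[2] P1: store L0 := 5 | P0:I, P1:M(5), P2:I, P3:I | bus: BusRdX
[3] P2: load  L0 | P0:I, P1:S(5), P2:S(5), P3:I | bus: BusRd,Flush
[4] P0: load  L0 | P0:S(5), P1:S(5), P2:S(5), P3:I | bus: BusRd
[5] P0: load  L0 | P0:S(5), P1:S(5), P2:S(5), P3:I | bus: none
[6] P1: load  L0 | P0:S(5), P1:S(5), P2:S(5), P3:I | bus: none
[7] P2: store L0 := 68 | P0:I, P1:I, P2:M(68), P3:I | bus: BusUpgr
[8] P1: load  L0 | P0:I, P1:S(68), P2:S(68), P3:I | bus: BusRd,Flush
[9] P2: store L1 := 54 | P0:I, P1:I, P2:M(54), P3:I | bus: BusRdX
[10] P3: store L0 := 70 | P0:I, P1:I, P2:I, P3:M(70) | bus: BusRdX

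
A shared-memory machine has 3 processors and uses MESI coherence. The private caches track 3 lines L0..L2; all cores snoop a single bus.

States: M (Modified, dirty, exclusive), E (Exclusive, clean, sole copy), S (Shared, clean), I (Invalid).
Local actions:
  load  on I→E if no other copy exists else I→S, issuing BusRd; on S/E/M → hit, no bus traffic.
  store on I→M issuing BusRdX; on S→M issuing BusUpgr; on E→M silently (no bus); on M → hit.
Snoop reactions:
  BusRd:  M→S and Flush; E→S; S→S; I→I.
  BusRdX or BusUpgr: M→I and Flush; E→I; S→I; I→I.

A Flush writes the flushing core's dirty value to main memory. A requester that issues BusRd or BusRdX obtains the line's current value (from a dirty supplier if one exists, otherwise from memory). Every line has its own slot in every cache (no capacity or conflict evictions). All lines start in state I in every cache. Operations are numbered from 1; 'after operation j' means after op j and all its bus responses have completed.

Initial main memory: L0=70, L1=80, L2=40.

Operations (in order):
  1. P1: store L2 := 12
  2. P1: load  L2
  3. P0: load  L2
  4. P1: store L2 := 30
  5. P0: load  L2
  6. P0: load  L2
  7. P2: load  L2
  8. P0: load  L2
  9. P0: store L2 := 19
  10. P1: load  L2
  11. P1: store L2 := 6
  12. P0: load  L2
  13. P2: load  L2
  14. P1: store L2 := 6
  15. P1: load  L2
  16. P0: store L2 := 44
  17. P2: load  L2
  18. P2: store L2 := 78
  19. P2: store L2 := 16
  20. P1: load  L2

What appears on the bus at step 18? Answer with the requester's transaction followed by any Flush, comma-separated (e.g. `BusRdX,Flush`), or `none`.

bus = BusUpgr

  op1 P1: store L2 := 12 → I/M/I on L2; bus BusRdX; mem=40
  op2 P1: load  L2 → I/M/I on L2; bus (none); mem=40
  op3 P0: load  L2 → S/S/I on L2; bus BusRd Flush; mem=12
  op4 P1: store L2 := 30 → I/M/I on L2; bus BusUpgr; mem=12
  op5 P0: load  L2 → S/S/I on L2; bus BusRd Flush; mem=30
  op6 P0: load  L2 → S/S/I on L2; bus (none); mem=30
  op7 P2: load  L2 → S/S/S on L2; bus BusRd; mem=30
  op8 P0: load  L2 → S/S/S on L2; bus (none); mem=30
  op9 P0: store L2 := 19 → M/I/I on L2; bus BusUpgr; mem=30
  op10 P1: load  L2 → S/S/I on L2; bus BusRd Flush; mem=19
  op11 P1: store L2 := 6 → I/M/I on L2; bus BusUpgr; mem=19
  op12 P0: load  L2 → S/S/I on L2; bus BusRd Flush; mem=6
  op13 P2: load  L2 → S/S/S on L2; bus BusRd; mem=6
  op14 P1: store L2 := 6 → I/M/I on L2; bus BusUpgr; mem=6
  op15 P1: load  L2 → I/M/I on L2; bus (none); mem=6
  op16 P0: store L2 := 44 → M/I/I on L2; bus BusRdX Flush; mem=6
  op17 P2: load  L2 → S/I/S on L2; bus BusRd Flush; mem=44
  op18 P2: store L2 := 78 → I/I/M on L2; bus BusUpgr; mem=44
  op19 P2: store L2 := 16 → I/I/M on L2; bus (none); mem=44
  op20 P1: load  L2 → I/S/S on L2; bus BusRd Flush; mem=16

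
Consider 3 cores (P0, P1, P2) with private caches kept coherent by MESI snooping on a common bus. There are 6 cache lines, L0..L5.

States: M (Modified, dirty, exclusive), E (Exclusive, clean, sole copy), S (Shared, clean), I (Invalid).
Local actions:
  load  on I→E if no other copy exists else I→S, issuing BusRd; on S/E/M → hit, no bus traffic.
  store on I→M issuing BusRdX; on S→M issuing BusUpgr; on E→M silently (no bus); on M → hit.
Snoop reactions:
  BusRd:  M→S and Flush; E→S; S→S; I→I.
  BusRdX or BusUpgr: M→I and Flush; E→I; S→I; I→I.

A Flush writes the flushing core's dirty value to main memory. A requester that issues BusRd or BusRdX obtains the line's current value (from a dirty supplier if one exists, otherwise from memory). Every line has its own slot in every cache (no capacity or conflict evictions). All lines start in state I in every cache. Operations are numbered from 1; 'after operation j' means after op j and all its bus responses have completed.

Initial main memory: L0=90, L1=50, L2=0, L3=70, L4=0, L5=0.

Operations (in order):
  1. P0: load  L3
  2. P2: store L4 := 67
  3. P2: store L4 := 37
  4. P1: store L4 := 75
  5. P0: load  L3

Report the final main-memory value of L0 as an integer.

memory[L0] = 90

step 1: P0: load  L3  ⟶  EII  (L3)  txn=BusRd  M[L3]=70
step 2: P2: store L4 := 67  ⟶  IIM  (L4)  txn=BusRdX  M[L4]=0
step 3: P2: store L4 := 37  ⟶  IIM  (L4)  txn=∅  M[L4]=0
step 4: P1: store L4 := 75  ⟶  IMI  (L4)  txn=BusRdX+Flush  M[L4]=37
step 5: P0: load  L3  ⟶  EII  (L3)  txn=∅  M[L3]=70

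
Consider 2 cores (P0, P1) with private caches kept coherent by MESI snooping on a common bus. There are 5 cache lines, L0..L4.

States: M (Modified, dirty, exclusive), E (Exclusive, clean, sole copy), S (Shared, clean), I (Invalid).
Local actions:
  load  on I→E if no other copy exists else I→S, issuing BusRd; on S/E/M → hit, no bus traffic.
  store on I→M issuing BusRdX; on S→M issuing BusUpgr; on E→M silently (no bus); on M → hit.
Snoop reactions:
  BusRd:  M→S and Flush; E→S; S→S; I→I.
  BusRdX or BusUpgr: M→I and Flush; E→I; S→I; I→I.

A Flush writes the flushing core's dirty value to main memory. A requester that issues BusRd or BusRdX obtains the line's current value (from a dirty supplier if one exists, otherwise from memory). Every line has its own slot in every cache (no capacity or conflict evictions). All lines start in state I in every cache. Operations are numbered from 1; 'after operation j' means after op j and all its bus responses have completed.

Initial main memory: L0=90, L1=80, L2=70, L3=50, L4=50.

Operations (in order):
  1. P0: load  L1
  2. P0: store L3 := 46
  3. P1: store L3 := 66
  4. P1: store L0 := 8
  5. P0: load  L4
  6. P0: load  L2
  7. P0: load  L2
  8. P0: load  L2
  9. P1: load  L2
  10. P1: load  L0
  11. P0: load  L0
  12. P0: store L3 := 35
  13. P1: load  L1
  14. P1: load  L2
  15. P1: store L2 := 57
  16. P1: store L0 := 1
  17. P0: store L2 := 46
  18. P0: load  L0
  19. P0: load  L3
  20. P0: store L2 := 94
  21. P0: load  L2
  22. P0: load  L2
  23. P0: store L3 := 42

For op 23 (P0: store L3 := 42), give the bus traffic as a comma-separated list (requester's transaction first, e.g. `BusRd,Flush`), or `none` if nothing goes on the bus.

[1] P0: load  L1 | P0:E(80), P1:I | bus: BusRd
[2] P0: store L3 := 46 | P0:M(46), P1:I | bus: BusRdX
[3] P1: store L3 := 66 | P0:I, P1:M(66) | bus: BusRdX,Flush
[4] P1: store L0 := 8 | P0:I, P1:M(8) | bus: BusRdX
[5] P0: load  L4 | P0:E(50), P1:I | bus: BusRd
[6] P0: load  L2 | P0:E(70), P1:I | bus: BusRd
[7] P0: load  L2 | P0:E(70), P1:I | bus: none
[8] P0: load  L2 | P0:E(70), P1:I | bus: none
[9] P1: load  L2 | P0:S(70), P1:S(70) | bus: BusRd
[10] P1: load  L0 | P0:I, P1:M(8) | bus: none
[11] P0: load  L0 | P0:S(8), P1:S(8) | bus: BusRd,Flush
[12] P0: store L3 := 35 | P0:M(35), P1:I | bus: BusRdX,Flush
[13] P1: load  L1 | P0:S(80), P1:S(80) | bus: BusRd
[14] P1: load  L2 | P0:S(70), P1:S(70) | bus: none
[15] P1: store L2 := 57 | P0:I, P1:M(57) | bus: BusUpgr
[16] P1: store L0 := 1 | P0:I, P1:M(1) | bus: BusUpgr
[17] P0: store L2 := 46 | P0:M(46), P1:I | bus: BusRdX,Flush
[18] P0: load  L0 | P0:S(1), P1:S(1) | bus: BusRd,Flush
[19] P0: load  L3 | P0:M(35), P1:I | bus: none
[20] P0: store L2 := 94 | P0:M(94), P1:I | bus: none
[21] P0: load  L2 | P0:M(94), P1:I | bus: none
[22] P0: load  L2 | P0:M(94), P1:I | bus: none
[23] P0: store L3 := 42 | P0:M(42), P1:I | bus: none

bus = none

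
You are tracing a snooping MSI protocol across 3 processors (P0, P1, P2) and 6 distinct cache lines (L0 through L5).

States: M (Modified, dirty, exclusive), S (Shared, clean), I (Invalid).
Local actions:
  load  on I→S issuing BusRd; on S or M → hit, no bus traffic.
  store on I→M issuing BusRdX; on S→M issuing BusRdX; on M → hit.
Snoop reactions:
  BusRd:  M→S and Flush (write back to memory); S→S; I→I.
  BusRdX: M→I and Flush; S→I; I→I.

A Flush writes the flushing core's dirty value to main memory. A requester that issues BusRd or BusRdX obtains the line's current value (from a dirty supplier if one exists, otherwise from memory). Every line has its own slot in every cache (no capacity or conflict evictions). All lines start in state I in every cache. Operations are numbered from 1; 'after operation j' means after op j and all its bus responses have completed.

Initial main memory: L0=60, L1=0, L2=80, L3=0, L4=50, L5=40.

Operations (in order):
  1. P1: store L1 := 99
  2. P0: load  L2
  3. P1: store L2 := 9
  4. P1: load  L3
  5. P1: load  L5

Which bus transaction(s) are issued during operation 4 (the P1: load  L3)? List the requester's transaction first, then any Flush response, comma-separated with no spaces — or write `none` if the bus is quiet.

  op1 P1: store L1 := 99 → I/M/I on L1; bus BusRdX; mem=0
  op2 P0: load  L2 → S/I/I on L2; bus BusRd; mem=80
  op3 P1: store L2 := 9 → I/M/I on L2; bus BusRdX; mem=80
  op4 P1: load  L3 → I/S/I on L3; bus BusRd; mem=0
  op5 P1: load  L5 → I/S/I on L5; bus BusRd; mem=40

bus = BusRd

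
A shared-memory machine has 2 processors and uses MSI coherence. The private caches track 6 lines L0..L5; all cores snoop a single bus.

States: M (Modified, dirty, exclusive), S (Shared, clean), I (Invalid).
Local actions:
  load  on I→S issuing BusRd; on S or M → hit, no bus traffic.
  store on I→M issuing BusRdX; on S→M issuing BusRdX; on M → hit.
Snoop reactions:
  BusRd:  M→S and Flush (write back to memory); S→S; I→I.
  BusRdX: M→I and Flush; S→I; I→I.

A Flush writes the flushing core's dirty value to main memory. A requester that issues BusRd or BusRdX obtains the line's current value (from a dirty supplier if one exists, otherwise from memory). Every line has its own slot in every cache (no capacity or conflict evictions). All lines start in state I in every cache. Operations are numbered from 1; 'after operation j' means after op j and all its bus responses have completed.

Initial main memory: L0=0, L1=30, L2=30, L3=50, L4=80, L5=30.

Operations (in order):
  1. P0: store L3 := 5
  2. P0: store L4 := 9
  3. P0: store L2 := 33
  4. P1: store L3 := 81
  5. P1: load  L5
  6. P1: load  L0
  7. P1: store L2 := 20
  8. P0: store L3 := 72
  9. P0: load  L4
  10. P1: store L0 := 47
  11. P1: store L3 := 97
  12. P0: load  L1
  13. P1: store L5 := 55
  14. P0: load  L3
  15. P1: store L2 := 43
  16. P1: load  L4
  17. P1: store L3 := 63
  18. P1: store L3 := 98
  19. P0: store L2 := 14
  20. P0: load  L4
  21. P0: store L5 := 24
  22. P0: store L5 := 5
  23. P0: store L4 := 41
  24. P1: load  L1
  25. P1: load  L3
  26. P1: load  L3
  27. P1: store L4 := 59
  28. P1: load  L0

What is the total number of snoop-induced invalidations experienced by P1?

invalidations = 4

[1] P0: store L3 := 5 | P0:M(5), P1:I | bus: BusRdX
[2] P0: store L4 := 9 | P0:M(9), P1:I | bus: BusRdX
[3] P0: store L2 := 33 | P0:M(33), P1:I | bus: BusRdX
[4] P1: store L3 := 81 | P0:I, P1:M(81) | bus: BusRdX,Flush
[5] P1: load  L5 | P0:I, P1:S(30) | bus: BusRd
[6] P1: load  L0 | P0:I, P1:S(0) | bus: BusRd
[7] P1: store L2 := 20 | P0:I, P1:M(20) | bus: BusRdX,Flush
[8] P0: store L3 := 72 | P0:M(72), P1:I | bus: BusRdX,Flush
[9] P0: load  L4 | P0:M(9), P1:I | bus: none
[10] P1: store L0 := 47 | P0:I, P1:M(47) | bus: BusRdX
[11] P1: store L3 := 97 | P0:I, P1:M(97) | bus: BusRdX,Flush
[12] P0: load  L1 | P0:S(30), P1:I | bus: BusRd
[13] P1: store L5 := 55 | P0:I, P1:M(55) | bus: BusRdX
[14] P0: load  L3 | P0:S(97), P1:S(97) | bus: BusRd,Flush
[15] P1: store L2 := 43 | P0:I, P1:M(43) | bus: none
[16] P1: load  L4 | P0:S(9), P1:S(9) | bus: BusRd,Flush
[17] P1: store L3 := 63 | P0:I, P1:M(63) | bus: BusRdX
[18] P1: store L3 := 98 | P0:I, P1:M(98) | bus: none
[19] P0: store L2 := 14 | P0:M(14), P1:I | bus: BusRdX,Flush
[20] P0: load  L4 | P0:S(9), P1:S(9) | bus: none
[21] P0: store L5 := 24 | P0:M(24), P1:I | bus: BusRdX,Flush
[22] P0: store L5 := 5 | P0:M(5), P1:I | bus: none
[23] P0: store L4 := 41 | P0:M(41), P1:I | bus: BusRdX
[24] P1: load  L1 | P0:S(30), P1:S(30) | bus: BusRd
[25] P1: load  L3 | P0:I, P1:M(98) | bus: none
[26] P1: load  L3 | P0:I, P1:M(98) | bus: none
[27] P1: store L4 := 59 | P0:I, P1:M(59) | bus: BusRdX,Flush
[28] P1: load  L0 | P0:I, P1:M(47) | bus: none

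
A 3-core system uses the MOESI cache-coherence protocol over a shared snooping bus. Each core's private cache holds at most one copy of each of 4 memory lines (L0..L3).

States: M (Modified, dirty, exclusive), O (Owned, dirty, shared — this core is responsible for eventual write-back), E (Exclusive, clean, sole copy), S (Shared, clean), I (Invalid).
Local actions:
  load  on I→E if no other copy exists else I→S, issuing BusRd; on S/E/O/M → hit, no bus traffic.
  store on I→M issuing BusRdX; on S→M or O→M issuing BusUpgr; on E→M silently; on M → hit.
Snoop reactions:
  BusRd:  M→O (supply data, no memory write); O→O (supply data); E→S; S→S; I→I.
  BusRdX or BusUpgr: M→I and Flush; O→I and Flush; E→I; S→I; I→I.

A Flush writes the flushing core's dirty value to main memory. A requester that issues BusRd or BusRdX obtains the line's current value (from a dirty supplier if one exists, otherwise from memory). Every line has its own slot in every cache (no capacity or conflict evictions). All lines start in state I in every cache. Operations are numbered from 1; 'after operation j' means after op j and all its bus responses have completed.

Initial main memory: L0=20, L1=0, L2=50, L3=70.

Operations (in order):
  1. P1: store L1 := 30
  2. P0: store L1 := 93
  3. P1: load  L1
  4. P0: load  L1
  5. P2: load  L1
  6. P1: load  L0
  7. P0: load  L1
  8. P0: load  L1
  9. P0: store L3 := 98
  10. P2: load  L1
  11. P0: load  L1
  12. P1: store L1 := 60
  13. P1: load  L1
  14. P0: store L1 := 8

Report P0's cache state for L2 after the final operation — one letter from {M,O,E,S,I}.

state = I

[1] P1: store L1 := 30 | P0:I, P1:M(30), P2:I | bus: BusRdX
[2] P0: store L1 := 93 | P0:M(93), P1:I, P2:I | bus: BusRdX,Flush
[3] P1: load  L1 | P0:O(93), P1:S(93), P2:I | bus: BusRd
[4] P0: load  L1 | P0:O(93), P1:S(93), P2:I | bus: none
[5] P2: load  L1 | P0:O(93), P1:S(93), P2:S(93) | bus: BusRd
[6] P1: load  L0 | P0:I, P1:E(20), P2:I | bus: BusRd
[7] P0: load  L1 | P0:O(93), P1:S(93), P2:S(93) | bus: none
[8] P0: load  L1 | P0:O(93), P1:S(93), P2:S(93) | bus: none
[9] P0: store L3 := 98 | P0:M(98), P1:I, P2:I | bus: BusRdX
[10] P2: load  L1 | P0:O(93), P1:S(93), P2:S(93) | bus: none
[11] P0: load  L1 | P0:O(93), P1:S(93), P2:S(93) | bus: none
[12] P1: store L1 := 60 | P0:I, P1:M(60), P2:I | bus: BusUpgr,Flush
[13] P1: load  L1 | P0:I, P1:M(60), P2:I | bus: none
[14] P0: store L1 := 8 | P0:M(8), P1:I, P2:I | bus: BusRdX,Flush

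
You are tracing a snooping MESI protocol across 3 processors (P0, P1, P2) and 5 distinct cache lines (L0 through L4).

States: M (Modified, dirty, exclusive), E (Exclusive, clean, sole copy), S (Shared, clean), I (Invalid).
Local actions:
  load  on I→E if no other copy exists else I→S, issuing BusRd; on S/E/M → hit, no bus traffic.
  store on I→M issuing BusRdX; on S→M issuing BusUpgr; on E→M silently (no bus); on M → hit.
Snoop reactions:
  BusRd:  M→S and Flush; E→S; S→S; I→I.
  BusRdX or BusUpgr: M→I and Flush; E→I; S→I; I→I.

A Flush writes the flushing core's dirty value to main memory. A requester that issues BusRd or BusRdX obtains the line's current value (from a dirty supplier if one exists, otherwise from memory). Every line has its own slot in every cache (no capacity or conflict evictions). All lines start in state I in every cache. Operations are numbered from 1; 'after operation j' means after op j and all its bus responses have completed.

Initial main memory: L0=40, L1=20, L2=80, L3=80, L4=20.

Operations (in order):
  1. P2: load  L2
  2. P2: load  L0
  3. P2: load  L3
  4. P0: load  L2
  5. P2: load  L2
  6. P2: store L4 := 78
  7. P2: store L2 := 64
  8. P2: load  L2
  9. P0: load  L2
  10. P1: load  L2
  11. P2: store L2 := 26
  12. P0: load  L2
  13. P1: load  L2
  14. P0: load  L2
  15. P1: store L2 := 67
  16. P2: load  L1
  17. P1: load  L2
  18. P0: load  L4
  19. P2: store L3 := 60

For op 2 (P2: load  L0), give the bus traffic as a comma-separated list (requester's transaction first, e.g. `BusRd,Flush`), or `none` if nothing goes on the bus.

bus = BusRd

  op1 P2: load  L2 → I/I/E on L2; bus BusRd; mem=80
  op2 P2: load  L0 → I/I/E on L0; bus BusRd; mem=40
  op3 P2: load  L3 → I/I/E on L3; bus BusRd; mem=80
  op4 P0: load  L2 → S/I/S on L2; bus BusRd; mem=80
  op5 P2: load  L2 → S/I/S on L2; bus (none); mem=80
  op6 P2: store L4 := 78 → I/I/M on L4; bus BusRdX; mem=20
  op7 P2: store L2 := 64 → I/I/M on L2; bus BusUpgr; mem=80
  op8 P2: load  L2 → I/I/M on L2; bus (none); mem=80
  op9 P0: load  L2 → S/I/S on L2; bus BusRd Flush; mem=64
  op10 P1: load  L2 → S/S/S on L2; bus BusRd; mem=64
  op11 P2: store L2 := 26 → I/I/M on L2; bus BusUpgr; mem=64
  op12 P0: load  L2 → S/I/S on L2; bus BusRd Flush; mem=26
  op13 P1: load  L2 → S/S/S on L2; bus BusRd; mem=26
  op14 P0: load  L2 → S/S/S on L2; bus (none); mem=26
  op15 P1: store L2 := 67 → I/M/I on L2; bus BusUpgr; mem=26
  op16 P2: load  L1 → I/I/E on L1; bus BusRd; mem=20
  op17 P1: load  L2 → I/M/I on L2; bus (none); mem=26
  op18 P0: load  L4 → S/I/S on L4; bus BusRd Flush; mem=78
  op19 P2: store L3 := 60 → I/I/M on L3; bus (none); mem=80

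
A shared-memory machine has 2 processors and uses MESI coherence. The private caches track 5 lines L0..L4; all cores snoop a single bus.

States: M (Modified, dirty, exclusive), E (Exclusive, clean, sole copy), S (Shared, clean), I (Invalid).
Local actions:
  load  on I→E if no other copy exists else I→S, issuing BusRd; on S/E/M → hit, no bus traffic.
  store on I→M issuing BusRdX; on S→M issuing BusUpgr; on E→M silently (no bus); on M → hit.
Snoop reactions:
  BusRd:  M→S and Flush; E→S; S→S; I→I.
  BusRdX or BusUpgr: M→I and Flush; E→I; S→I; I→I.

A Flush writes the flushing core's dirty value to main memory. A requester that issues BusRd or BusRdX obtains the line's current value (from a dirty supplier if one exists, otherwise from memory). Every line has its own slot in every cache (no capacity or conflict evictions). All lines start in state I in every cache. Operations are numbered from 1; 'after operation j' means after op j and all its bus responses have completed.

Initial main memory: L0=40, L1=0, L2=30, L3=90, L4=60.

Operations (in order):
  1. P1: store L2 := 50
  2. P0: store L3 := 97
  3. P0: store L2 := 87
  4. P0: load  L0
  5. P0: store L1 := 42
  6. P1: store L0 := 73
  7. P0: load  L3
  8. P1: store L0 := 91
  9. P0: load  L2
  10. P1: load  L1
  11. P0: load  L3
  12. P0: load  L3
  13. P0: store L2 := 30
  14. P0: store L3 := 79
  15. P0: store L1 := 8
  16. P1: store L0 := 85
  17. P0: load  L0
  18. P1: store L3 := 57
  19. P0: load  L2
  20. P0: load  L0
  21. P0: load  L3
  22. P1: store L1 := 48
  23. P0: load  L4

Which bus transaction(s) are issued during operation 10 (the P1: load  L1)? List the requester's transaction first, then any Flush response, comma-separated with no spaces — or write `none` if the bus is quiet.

bus = BusRd,Flush

step 1: P1: store L2 := 50  ⟶  IM  (L2)  txn=BusRdX  M[L2]=30
step 2: P0: store L3 := 97  ⟶  MI  (L3)  txn=BusRdX  M[L3]=90
step 3: P0: store L2 := 87  ⟶  MI  (L2)  txn=BusRdX+Flush  M[L2]=50
step 4: P0: load  L0  ⟶  EI  (L0)  txn=BusRd  M[L0]=40
step 5: P0: store L1 := 42  ⟶  MI  (L1)  txn=BusRdX  M[L1]=0
step 6: P1: store L0 := 73  ⟶  IM  (L0)  txn=BusRdX  M[L0]=40
step 7: P0: load  L3  ⟶  MI  (L3)  txn=∅  M[L3]=90
step 8: P1: store L0 := 91  ⟶  IM  (L0)  txn=∅  M[L0]=40
step 9: P0: load  L2  ⟶  MI  (L2)  txn=∅  M[L2]=50
step 10: P1: load  L1  ⟶  SS  (L1)  txn=BusRd+Flush  M[L1]=42
step 11: P0: load  L3  ⟶  MI  (L3)  txn=∅  M[L3]=90
step 12: P0: load  L3  ⟶  MI  (L3)  txn=∅  M[L3]=90
step 13: P0: store L2 := 30  ⟶  MI  (L2)  txn=∅  M[L2]=50
step 14: P0: store L3 := 79  ⟶  MI  (L3)  txn=∅  M[L3]=90
step 15: P0: store L1 := 8  ⟶  MI  (L1)  txn=BusUpgr  M[L1]=42
step 16: P1: store L0 := 85  ⟶  IM  (L0)  txn=∅  M[L0]=40
step 17: P0: load  L0  ⟶  SS  (L0)  txn=BusRd+Flush  M[L0]=85
step 18: P1: store L3 := 57  ⟶  IM  (L3)  txn=BusRdX+Flush  M[L3]=79
step 19: P0: load  L2  ⟶  MI  (L2)  txn=∅  M[L2]=50
step 20: P0: load  L0  ⟶  SS  (L0)  txn=∅  M[L0]=85
step 21: P0: load  L3  ⟶  SS  (L3)  txn=BusRd+Flush  M[L3]=57
step 22: P1: store L1 := 48  ⟶  IM  (L1)  txn=BusRdX+Flush  M[L1]=8
step 23: P0: load  L4  ⟶  EI  (L4)  txn=BusRd  M[L4]=60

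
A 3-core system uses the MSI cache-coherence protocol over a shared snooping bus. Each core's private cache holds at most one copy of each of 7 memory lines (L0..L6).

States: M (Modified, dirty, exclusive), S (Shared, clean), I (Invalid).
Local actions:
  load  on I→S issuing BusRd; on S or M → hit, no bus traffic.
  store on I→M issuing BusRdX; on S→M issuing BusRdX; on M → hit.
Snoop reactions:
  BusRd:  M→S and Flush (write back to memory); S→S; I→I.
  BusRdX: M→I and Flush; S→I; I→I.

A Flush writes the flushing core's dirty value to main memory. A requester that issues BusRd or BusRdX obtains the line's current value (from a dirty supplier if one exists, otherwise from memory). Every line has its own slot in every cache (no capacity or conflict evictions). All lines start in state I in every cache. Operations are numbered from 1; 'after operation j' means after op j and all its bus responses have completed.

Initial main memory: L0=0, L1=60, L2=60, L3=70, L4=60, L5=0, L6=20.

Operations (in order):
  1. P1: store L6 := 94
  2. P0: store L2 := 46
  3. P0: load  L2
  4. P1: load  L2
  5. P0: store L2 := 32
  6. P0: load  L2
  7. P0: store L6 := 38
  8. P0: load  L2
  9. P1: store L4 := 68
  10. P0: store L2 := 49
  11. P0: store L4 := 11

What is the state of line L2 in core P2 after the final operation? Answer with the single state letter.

state = I

step 1: P1: store L6 := 94  ⟶  IMI  (L6)  txn=BusRdX  M[L6]=20
step 2: P0: store L2 := 46  ⟶  MII  (L2)  txn=BusRdX  M[L2]=60
step 3: P0: load  L2  ⟶  MII  (L2)  txn=∅  M[L2]=60
step 4: P1: load  L2  ⟶  SSI  (L2)  txn=BusRd+Flush  M[L2]=46
step 5: P0: store L2 := 32  ⟶  MII  (L2)  txn=BusRdX  M[L2]=46
step 6: P0: load  L2  ⟶  MII  (L2)  txn=∅  M[L2]=46
step 7: P0: store L6 := 38  ⟶  MII  (L6)  txn=BusRdX+Flush  M[L6]=94
step 8: P0: load  L2  ⟶  MII  (L2)  txn=∅  M[L2]=46
step 9: P1: store L4 := 68  ⟶  IMI  (L4)  txn=BusRdX  M[L4]=60
step 10: P0: store L2 := 49  ⟶  MII  (L2)  txn=∅  M[L2]=46
step 11: P0: store L4 := 11  ⟶  MII  (L4)  txn=BusRdX+Flush  M[L4]=68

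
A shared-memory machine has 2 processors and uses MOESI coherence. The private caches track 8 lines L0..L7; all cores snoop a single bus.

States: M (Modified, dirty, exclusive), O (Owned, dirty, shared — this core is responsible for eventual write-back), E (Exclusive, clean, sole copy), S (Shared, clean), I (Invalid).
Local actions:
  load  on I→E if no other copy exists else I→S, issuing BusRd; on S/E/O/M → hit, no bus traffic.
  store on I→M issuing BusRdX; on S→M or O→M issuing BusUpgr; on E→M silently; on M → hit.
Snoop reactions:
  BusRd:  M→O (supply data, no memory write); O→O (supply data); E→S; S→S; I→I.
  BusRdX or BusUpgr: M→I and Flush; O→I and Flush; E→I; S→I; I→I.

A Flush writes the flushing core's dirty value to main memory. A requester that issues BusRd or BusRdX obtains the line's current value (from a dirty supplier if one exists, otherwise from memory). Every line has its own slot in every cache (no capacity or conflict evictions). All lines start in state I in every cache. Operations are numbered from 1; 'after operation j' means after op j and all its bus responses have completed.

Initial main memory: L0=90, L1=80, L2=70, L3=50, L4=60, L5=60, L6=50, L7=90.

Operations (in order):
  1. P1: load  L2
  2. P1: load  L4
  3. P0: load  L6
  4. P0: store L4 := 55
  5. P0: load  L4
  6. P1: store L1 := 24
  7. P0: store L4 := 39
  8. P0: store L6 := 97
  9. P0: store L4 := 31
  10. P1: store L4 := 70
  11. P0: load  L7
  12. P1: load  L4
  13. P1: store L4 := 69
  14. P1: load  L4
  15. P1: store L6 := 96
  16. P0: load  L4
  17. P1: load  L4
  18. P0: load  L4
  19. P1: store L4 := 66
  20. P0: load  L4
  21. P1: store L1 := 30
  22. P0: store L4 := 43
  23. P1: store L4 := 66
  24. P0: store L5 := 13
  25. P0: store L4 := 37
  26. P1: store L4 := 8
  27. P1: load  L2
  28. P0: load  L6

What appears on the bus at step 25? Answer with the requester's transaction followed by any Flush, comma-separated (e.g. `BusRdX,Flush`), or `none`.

1. P1: load  L2  bus=[BusRd]  L2: P0=I P1=E  mem[L2]=70
2. P1: load  L4  bus=[BusRd]  L4: P0=I P1=E  mem[L4]=60
3. P0: load  L6  bus=[BusRd]  L6: P0=E P1=I  mem[L6]=50
4. P0: store L4 := 55  bus=[BusRdX]  L4: P0=M P1=I  mem[L4]=60
5. P0: load  L4  bus=[-]  L4: P0=M P1=I  mem[L4]=60
6. P1: store L1 := 24  bus=[BusRdX]  L1: P0=I P1=M  mem[L1]=80
7. P0: store L4 := 39  bus=[-]  L4: P0=M P1=I  mem[L4]=60
8. P0: store L6 := 97  bus=[-]  L6: P0=M P1=I  mem[L6]=50
9. P0: store L4 := 31  bus=[-]  L4: P0=M P1=I  mem[L4]=60
10. P1: store L4 := 70  bus=[BusRdX,Flush]  L4: P0=I P1=M  mem[L4]=31
11. P0: load  L7  bus=[BusRd]  L7: P0=E P1=I  mem[L7]=90
12. P1: load  L4  bus=[-]  L4: P0=I P1=M  mem[L4]=31
13. P1: store L4 := 69  bus=[-]  L4: P0=I P1=M  mem[L4]=31
14. P1: load  L4  bus=[-]  L4: P0=I P1=M  mem[L4]=31
15. P1: store L6 := 96  bus=[BusRdX,Flush]  L6: P0=I P1=M  mem[L6]=97
16. P0: load  L4  bus=[BusRd]  L4: P0=S P1=O  mem[L4]=31
17. P1: load  L4  bus=[-]  L4: P0=S P1=O  mem[L4]=31
18. P0: load  L4  bus=[-]  L4: P0=S P1=O  mem[L4]=31
19. P1: store L4 := 66  bus=[BusUpgr]  L4: P0=I P1=M  mem[L4]=31
20. P0: load  L4  bus=[BusRd]  L4: P0=S P1=O  mem[L4]=31
21. P1: store L1 := 30  bus=[-]  L1: P0=I P1=M  mem[L1]=80
22. P0: store L4 := 43  bus=[BusUpgr,Flush]  L4: P0=M P1=I  mem[L4]=66
23. P1: store L4 := 66  bus=[BusRdX,Flush]  L4: P0=I P1=M  mem[L4]=43
24. P0: store L5 := 13  bus=[BusRdX]  L5: P0=M P1=I  mem[L5]=60
25. P0: store L4 := 37  bus=[BusRdX,Flush]  L4: P0=M P1=I  mem[L4]=66
26. P1: store L4 := 8  bus=[BusRdX,Flush]  L4: P0=I P1=M  mem[L4]=37
27. P1: load  L2  bus=[-]  L2: P0=I P1=E  mem[L2]=70
28. P0: load  L6  bus=[BusRd]  L6: P0=S P1=O  mem[L6]=97

bus = BusRdX,Flush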